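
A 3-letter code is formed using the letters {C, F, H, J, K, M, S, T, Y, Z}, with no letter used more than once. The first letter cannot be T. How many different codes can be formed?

The first letter has 10−1 = 9 choices (anything except T).
The remaining 2 letters are filled from the other 9 symbols without repetition: 9 × 8 = 72.
Total: 9 × 72 = 648.

648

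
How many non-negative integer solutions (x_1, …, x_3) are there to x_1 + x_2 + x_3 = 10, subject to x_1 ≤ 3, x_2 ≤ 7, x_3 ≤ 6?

22

Ignoring the caps, the number of non-negative solutions to x_1+…+x_3 = 10 is C(12,2) = 66.
Subtract solutions that violate a single cap (substitute x_i' = x_i − (cap_i+1)): x_1 ≥ 4 gives C(8,2) = 28; x_2 ≥ 8 gives C(4,2) = 6; x_3 ≥ 7 gives C(5,2) = 10. Together 44.
No two caps can be exceeded simultaneously, so the pair terms are all 0.
By inclusion–exclusion the count is 66 − 44 + 0 = 22.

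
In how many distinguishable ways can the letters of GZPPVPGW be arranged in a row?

3360

GZPPVPGW has 8 letters with G appearing twice and P appearing 3 times.
The number of distinct arrangements is 8!/(3!·2!) = 40320/12 = 3360.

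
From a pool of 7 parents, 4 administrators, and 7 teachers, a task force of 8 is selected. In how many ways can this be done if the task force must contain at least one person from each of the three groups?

Total 8-person selections from all 18: C(18,8) = 43758.
Subtract selections that omit an entire group: no parents → C(11,8) = 165; no administrators → C(14,8) = 3003; no teachers → C(11,8) = 165.
Add back selections omitting two groups (i.e. drawn from a single group): C(7,8) + C(4,8) + C(7,8) = 0.
By inclusion–exclusion: 43758 − 3333 + 0 = 40425.

40425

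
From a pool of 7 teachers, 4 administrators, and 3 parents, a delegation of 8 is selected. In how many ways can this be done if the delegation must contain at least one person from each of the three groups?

2793

Unrestricted: C(14,8) = 3003 ways to pick any 8 of the 14.
Subtract selections that omit an entire group: no teachers → C(7,8) = 0; no administrators → C(10,8) = 45; no parents → C(11,8) = 165.
Add back selections omitting two groups (i.e. drawn from a single group): C(7,8) + C(4,8) + C(3,8) = 0.
By inclusion–exclusion: 3003 − 210 + 0 = 2793.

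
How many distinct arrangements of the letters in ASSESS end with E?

5

Fix E in the last position and arrange the remaining 5 letters.
Those 5 letters have S appearing 4 times, giving (5)!/(4!) = 5.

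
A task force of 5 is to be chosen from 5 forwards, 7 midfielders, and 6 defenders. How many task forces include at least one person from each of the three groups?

With no constraint there are C(18,5) = 8568 possible selections.
Subtract selections that omit an entire group: no forwards → C(13,5) = 1287; no midfielders → C(11,5) = 462; no defenders → C(12,5) = 792.
Add back selections omitting two groups (i.e. drawn from a single group): C(5,5) + C(7,5) + C(6,5) = 28.
By inclusion–exclusion: 8568 − 2541 + 28 = 6055.

6055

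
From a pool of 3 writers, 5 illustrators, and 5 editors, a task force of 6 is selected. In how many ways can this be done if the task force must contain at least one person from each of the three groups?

Total 6-person selections from all 13: C(13,6) = 1716.
Selections missing a whole group: no writers → C(10,6) = 210; no illustrators → C(8,6) = 28; no editors → C(8,6) = 28.
Add back selections omitting two groups (i.e. drawn from a single group): C(3,6) + C(5,6) + C(5,6) = 0.
By inclusion–exclusion: 1716 − 266 + 0 = 1450.

1450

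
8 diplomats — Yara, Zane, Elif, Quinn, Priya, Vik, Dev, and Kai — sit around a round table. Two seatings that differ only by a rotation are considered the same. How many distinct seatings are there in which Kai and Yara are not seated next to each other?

All circular seatings of 8 people number (7)! = 5040.
Those with Kai next to Yara: fuse the pair into one unit and seat 7 units around a circle — 2·(6)! = 1440.
Subtracting, 5040 − 1440 = 3600.

3600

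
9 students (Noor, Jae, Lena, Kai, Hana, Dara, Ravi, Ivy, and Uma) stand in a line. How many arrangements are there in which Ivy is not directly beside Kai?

There are 9! = 362880 arrangements in all. If Ivy and Kai are adjacent, merging them into one block gives 2·(8)! = 80640 arrangements.
Complementary counting: 362880 − 80640 = 282240.

282240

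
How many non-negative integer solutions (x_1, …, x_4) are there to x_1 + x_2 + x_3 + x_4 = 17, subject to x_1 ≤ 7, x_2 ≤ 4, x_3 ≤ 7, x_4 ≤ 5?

Without the upper bounds there are C(20,3) = 1140 ways to split 17 among 4 variables.
Subtract solutions that violate a single cap (substitute x_i' = x_i − (cap_i+1)): x_1 ≥ 8 gives C(12,3) = 220; x_2 ≥ 5 gives C(15,3) = 455; x_3 ≥ 8 gives C(12,3) = 220; x_4 ≥ 6 gives C(14,3) = 364. Together 1259.
Add back pairs where two caps are both exceeded: 35 + 4 + 20 + 35 + 84 + 20 = 198.
By inclusion–exclusion the count is 1140 − 1259 + 198 = 79.

79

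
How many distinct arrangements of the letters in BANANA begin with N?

With the first slot taken by N, it remains to arrange the other 5 letters (BAANA).
Those 5 letters have A appearing 3 times, giving (5)!/(3!) = 20.

20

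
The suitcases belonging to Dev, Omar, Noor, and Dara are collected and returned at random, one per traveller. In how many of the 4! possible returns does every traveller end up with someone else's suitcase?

9

Let Aᵢ be the assignments in which traveller i gets their own suitcase. We want the size of the complement of A₁∪…∪A_4.
By inclusion–exclusion this is Σ_{j=0}^{4} (−1)^j C(4,j)·(4−j)!.
Computing: 24 − 24 + 12 − 4 + 1 = 9.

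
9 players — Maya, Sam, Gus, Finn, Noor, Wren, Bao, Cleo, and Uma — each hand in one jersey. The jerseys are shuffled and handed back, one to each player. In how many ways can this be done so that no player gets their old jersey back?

133496

Count assignments avoiding every fixed point. For any j of the 9 players fixed to their old jersey, the other 9−j can be arranged in (9−j)! ways.
By inclusion–exclusion this is Σ_{j=0}^{9} (−1)^j C(9,j)·(9−j)!.
Computing: 362880 − 362880 + 181440 − 60480 + 15120 − 3024 + 504 − 72 + 9 − 1 = 133496.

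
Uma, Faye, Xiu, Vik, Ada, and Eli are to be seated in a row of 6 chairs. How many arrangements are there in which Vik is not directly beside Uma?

480

Of the 6! = 720 arrangements, those with Vik and Uma adjacent number 2 × 5! = 240 (treat the pair as a block with 2 internal orders).
Complementary counting: 720 − 240 = 480.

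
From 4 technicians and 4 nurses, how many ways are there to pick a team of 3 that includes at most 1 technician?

Split by how many technicians are chosen (0 through 1).
Sum: C(4,0)·C(4,3) + C(4,1)·C(4,2) = 4 + 24 = 28.

28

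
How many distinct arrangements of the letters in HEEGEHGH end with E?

210

Fix E in the last position and arrange the remaining 7 letters.
Those 7 letters have E appearing twice, G appearing twice, and H appearing 3 times, giving (7)!/(3!·2!·2!) = 210.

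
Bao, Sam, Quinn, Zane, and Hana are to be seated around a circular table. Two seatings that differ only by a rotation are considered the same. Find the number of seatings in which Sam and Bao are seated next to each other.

12

Glue Sam and Bao into a block (2 internal orders). Seating 4 units around a circle gives (3)! arrangements.
So 2 × (3)! = 2 × 6 = 12.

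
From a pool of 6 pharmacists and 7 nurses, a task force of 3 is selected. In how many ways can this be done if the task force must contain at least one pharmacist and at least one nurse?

Unrestricted: C(13,3) = 286 ways to pick any 3 of the 13.
Selections missing a whole group: no pharmacists → C(7,3) = 35; no nurses → C(6,3) = 20.
Both groups omitted at once is impossible, so 286 − 55 = 231.

231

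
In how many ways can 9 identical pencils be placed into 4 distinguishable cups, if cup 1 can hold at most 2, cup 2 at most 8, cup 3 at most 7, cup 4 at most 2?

Ignoring the caps, the number of non-negative solutions to x_1+…+x_4 = 9 is C(12,3) = 220.
Subtract solutions that violate a single cap (substitute x_i' = x_i − (cap_i+1)): x_1 ≥ 3 gives C(9,3) = 84; x_2 ≥ 9 gives C(3,3) = 1; x_3 ≥ 8 gives C(4,3) = 4; x_4 ≥ 3 gives C(9,3) = 84. Together 173.
Add back pairs where two caps are both exceeded: 0 + 0 + 20 + 0 + 0 + 0 = 20.
By inclusion–exclusion the count is 220 − 173 + 20 = 67.

67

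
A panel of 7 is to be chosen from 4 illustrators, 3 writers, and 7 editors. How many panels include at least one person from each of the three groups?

Unrestricted: C(14,7) = 3432 ways to pick any 7 of the 14.
Selections missing a whole group: no illustrators → C(10,7) = 120; no writers → C(11,7) = 330; no editors → C(7,7) = 1.
Add back selections omitting two groups (i.e. drawn from a single group): C(4,7) + C(3,7) + C(7,7) = 1.
By inclusion–exclusion: 3432 − 451 + 1 = 2982.

2982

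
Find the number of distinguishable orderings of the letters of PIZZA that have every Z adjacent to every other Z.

24

Treat the 2 copies of Z as a single block. The multiset to arrange is then {ZZ, A, I, P}, 4 items in all.
All 4 items are distinct, so there are (4)! = 24 arrangements.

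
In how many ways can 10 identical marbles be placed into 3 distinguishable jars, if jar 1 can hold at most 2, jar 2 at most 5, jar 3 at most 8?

15

Ignoring the caps, the number of non-negative solutions to x_1+…+x_3 = 10 is C(12,2) = 66.
Subtract solutions that violate a single cap (substitute x_i' = x_i − (cap_i+1)): x_1 ≥ 3 gives C(9,2) = 36; x_2 ≥ 6 gives C(6,2) = 15; x_3 ≥ 9 gives C(3,2) = 3. Together 54.
Add back pairs where two caps are both exceeded: 3 + 0 + 0 = 3.
By inclusion–exclusion the count is 66 − 54 + 3 = 15.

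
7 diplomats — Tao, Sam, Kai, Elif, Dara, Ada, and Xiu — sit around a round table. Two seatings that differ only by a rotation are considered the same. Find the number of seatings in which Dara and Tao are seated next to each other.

240

Glue Dara and Tao into a block (2 internal orders). Seating 6 units around a circle gives (5)! arrangements.
So 2 × (5)! = 2 × 120 = 240.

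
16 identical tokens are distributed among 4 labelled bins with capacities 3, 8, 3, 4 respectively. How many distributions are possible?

10

Without the upper bounds there are C(19,3) = 969 ways to split 16 among 4 bins.
Subtract solutions that violate a single cap (substitute x_i' = x_i − (cap_i+1)): x_1 ≥ 4 gives C(15,3) = 455; x_2 ≥ 9 gives C(10,3) = 120; x_3 ≥ 4 gives C(15,3) = 455; x_4 ≥ 5 gives C(14,3) = 364. Together 1394.
Add back pairs where two caps are both exceeded: 20 + 165 + 120 + 20 + 10 + 120 = 455.
Subtract triples: 0 + 0 + 20 + 0 = 20.
By inclusion–exclusion the count is 969 − 1394 + 455 − 20 = 10.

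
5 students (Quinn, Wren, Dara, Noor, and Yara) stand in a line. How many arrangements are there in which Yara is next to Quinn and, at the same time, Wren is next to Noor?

Treat {Yara,Quinn} as one block (2 orders) and {Wren,Noor} as another (2 orders).
That leaves 3 units to arrange: 2 × 2 × 3! = 4 × 6 = 24.

24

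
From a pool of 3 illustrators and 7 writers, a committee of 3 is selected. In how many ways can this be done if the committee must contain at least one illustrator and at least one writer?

84

With no constraint there are C(10,3) = 120 possible selections.
Subtract selections that omit an entire group: no illustrators → C(7,3) = 35; no writers → C(3,3) = 1.
Both groups omitted at once is impossible, so 120 − 36 = 84.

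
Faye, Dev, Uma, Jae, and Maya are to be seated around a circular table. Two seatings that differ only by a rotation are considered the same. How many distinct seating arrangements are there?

24

Fix one person's seat to break rotational symmetry; the remaining 4 people can be arranged in (4)! = 24 ways.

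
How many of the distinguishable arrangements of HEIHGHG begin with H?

180

With the first slot taken by H, it remains to arrange the other 6 letters (EIHGHG).
Those 6 letters have G appearing twice and H appearing twice, giving (6)!/(2!·2!) = 180.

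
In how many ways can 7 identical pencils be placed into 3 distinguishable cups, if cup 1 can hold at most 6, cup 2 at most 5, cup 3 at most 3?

22

Ignoring the caps, the number of non-negative solutions to x_1+…+x_3 = 7 is C(9,2) = 36.
Subtract solutions that violate a single cap (substitute x_i' = x_i − (cap_i+1)): x_1 ≥ 7 gives C(2,2) = 1; x_2 ≥ 6 gives C(3,2) = 3; x_3 ≥ 4 gives C(5,2) = 10. Together 14.
No two caps can be exceeded simultaneously, so the pair terms are all 0.
By inclusion–exclusion the count is 36 − 14 + 0 = 22.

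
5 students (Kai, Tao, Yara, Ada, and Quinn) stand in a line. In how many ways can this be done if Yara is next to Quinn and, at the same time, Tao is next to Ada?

Treat {Yara,Quinn} as one block (2 orders) and {Tao,Ada} as another (2 orders).
That leaves 3 units to arrange: 2 × 2 × 3! = 4 × 6 = 24.

24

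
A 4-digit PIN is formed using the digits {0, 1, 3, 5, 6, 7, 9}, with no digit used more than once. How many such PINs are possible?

This is a permutation of 4 out of 7: P(7,4) = 7!/3!.
That product is 7 × 6 × 5 × 4 = 840.

840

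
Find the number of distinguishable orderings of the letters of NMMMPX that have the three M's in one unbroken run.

Treat the 3 copies of M as a single block. The multiset to arrange is then {MMM, N, P, X}, 4 items in all.
All 4 items are distinct, so there are (4)! = 24 arrangements.

24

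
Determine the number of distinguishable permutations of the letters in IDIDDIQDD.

504

Letter multiplicities in IDIDDIQDD: D×5, I×3, Q×1.
So there are 9! / (5!·3!) = 504 distinguishable arrangements.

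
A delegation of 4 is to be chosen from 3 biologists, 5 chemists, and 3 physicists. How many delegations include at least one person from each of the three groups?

180

Unrestricted: C(11,4) = 330 ways to pick any 4 of the 11.
Selections missing a whole group: no biologists → C(8,4) = 70; no chemists → C(6,4) = 15; no physicists → C(8,4) = 70.
Add back selections omitting two groups (i.e. drawn from a single group): C(3,4) + C(5,4) + C(3,4) = 5.
By inclusion–exclusion: 330 − 155 + 5 = 180.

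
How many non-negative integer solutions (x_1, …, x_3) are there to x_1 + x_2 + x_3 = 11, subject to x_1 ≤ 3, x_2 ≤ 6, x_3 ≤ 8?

By stars and bars, unrestricted non-negative solutions to x_1+…+x_3 = 11 number C(11+2,2) = 78.
Subtract solutions that violate a single cap (substitute x_i' = x_i − (cap_i+1)): x_1 ≥ 4 gives C(9,2) = 36; x_2 ≥ 7 gives C(6,2) = 15; x_3 ≥ 9 gives C(4,2) = 6. Together 57.
Add back pairs where two caps are both exceeded: 1 + 0 + 0 = 1.
By inclusion–exclusion the count is 78 − 57 + 1 = 22.

22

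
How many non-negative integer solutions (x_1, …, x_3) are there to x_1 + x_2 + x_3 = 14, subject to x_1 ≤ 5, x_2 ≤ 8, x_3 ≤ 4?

By stars and bars, unrestricted non-negative solutions to x_1+…+x_3 = 14 number C(14+2,2) = 120.
Subtract solutions that violate a single cap (substitute x_i' = x_i − (cap_i+1)): x_1 ≥ 6 gives C(10,2) = 45; x_2 ≥ 9 gives C(7,2) = 21; x_3 ≥ 5 gives C(11,2) = 55. Together 121.
Add back pairs where two caps are both exceeded: 0 + 10 + 1 = 11.
By inclusion–exclusion the count is 120 − 121 + 11 = 10.

10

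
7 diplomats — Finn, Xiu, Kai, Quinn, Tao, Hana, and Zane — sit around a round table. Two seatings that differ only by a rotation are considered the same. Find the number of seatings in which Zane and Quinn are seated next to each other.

Glue Zane and Quinn into a block (2 internal orders). Seating 6 units around a circle gives (5)! arrangements.
So 2 × (5)! = 2 × 120 = 240.

240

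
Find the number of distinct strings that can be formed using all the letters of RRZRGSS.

The 7 letters of RRZRGSS have repeats: R appearing 3 times and S appearing twice.
So there are 7! / (3!·2!) = 420 distinguishable arrangements.

420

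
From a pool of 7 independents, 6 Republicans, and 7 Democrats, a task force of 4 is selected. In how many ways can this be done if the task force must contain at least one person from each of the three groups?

With no constraint there are C(20,4) = 4845 possible selections.
Subtract selections that omit an entire group: no independents → C(13,4) = 715; no Republicans → C(14,4) = 1001; no Democrats → C(13,4) = 715.
Add back selections omitting two groups (i.e. drawn from a single group): C(7,4) + C(6,4) + C(7,4) = 85.
By inclusion–exclusion: 4845 − 2431 + 85 = 2499.

2499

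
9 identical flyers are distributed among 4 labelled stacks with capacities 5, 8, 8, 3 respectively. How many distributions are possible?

By stars and bars, unrestricted non-negative solutions to x_1+…+x_4 = 9 number C(9+3,3) = 220.
Subtract solutions that violate a single cap (substitute x_i' = x_i − (cap_i+1)): x_1 ≥ 6 gives C(6,3) = 20; x_2 ≥ 9 gives C(3,3) = 1; x_3 ≥ 9 gives C(3,3) = 1; x_4 ≥ 4 gives C(8,3) = 56. Together 78.
No two caps can be exceeded simultaneously, so the pair terms are all 0.
By inclusion–exclusion the count is 220 − 78 + 0 = 142.

142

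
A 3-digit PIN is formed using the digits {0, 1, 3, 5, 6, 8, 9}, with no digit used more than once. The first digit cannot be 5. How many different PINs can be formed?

The first digit has 7−1 = 6 choices (anything except 5).
The remaining 2 digits are filled from the other 6 symbols without repetition: 6 × 5 = 30.
Total: 6 × 30 = 180.

180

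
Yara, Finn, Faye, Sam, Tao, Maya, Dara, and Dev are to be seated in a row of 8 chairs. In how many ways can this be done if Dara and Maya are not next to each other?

30240

There are 8! = 40320 arrangements in all. If Dara and Maya are adjacent, merging them into one block gives 2·(7)! = 10080 arrangements.
So 40320 − 10080 = 30240 arrangements keep them apart.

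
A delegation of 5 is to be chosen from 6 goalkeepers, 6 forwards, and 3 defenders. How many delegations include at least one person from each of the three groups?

With no constraint there are C(15,5) = 3003 possible selections.
Selections missing a whole group: no goalkeepers → C(9,5) = 126; no forwards → C(9,5) = 126; no defenders → C(12,5) = 792.
Add back selections omitting two groups (i.e. drawn from a single group): C(6,5) + C(6,5) + C(3,5) = 12.
By inclusion–exclusion: 3003 − 1044 + 12 = 1971.

1971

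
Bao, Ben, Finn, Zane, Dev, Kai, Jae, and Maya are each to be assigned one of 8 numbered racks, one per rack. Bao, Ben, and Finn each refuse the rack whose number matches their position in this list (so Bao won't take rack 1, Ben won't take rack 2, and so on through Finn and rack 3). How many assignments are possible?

27240

Let Aᵢ (for i ∈ {1, 2, 3}) be the placements that put person i in their forbidden rack. Any j of these fix j positions, leaving (8−j)! ways to fill the rest, and there are C(3,j) ways to pick which j.
By inclusion–exclusion, the number of valid placements is Σ_{j=0}^{3} (−1)^j C(3,j)·(8−j)!.
Computing: 40320 − 15120 + 2160 − 120 = 27240.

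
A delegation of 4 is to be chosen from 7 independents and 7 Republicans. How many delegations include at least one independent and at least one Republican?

931

Total 4-person selections from all 14: C(14,4) = 1001.
Selections missing a whole group: no independents → C(7,4) = 35; no Republicans → C(7,4) = 35.
Both groups omitted at once is impossible, so 1001 − 70 = 931.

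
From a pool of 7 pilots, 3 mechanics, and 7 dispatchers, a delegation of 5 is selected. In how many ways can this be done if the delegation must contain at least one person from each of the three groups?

With no constraint there are C(17,5) = 6188 possible selections.
Subtract selections that omit an entire group: no pilots → C(10,5) = 252; no mechanics → C(14,5) = 2002; no dispatchers → C(10,5) = 252.
Add back selections omitting two groups (i.e. drawn from a single group): C(7,5) + C(3,5) + C(7,5) = 42.
By inclusion–exclusion: 6188 − 2506 + 42 = 3724.

3724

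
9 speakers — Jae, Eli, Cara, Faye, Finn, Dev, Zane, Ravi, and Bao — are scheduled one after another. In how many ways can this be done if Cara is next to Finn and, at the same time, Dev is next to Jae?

20160

Treat {Cara,Finn} as one block (2 orders) and {Dev,Jae} as another (2 orders).
That leaves 7 units to arrange: 2 × 2 × 7! = 4 × 5040 = 20160.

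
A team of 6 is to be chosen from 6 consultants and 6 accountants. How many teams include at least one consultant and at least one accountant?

922

Unrestricted: C(12,6) = 924 ways to pick any 6 of the 12.
Subtract selections that omit an entire group: no consultants → C(6,6) = 1; no accountants → C(6,6) = 1.
Both groups omitted at once is impossible, so 924 − 2 = 922.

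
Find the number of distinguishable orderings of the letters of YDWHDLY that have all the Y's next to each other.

Treat the 2 copies of Y as a single block. The multiset to arrange is then {YY, D, D, H, L, W}, 6 items in all.
That gives (6)!/(2!) = 360 arrangements.

360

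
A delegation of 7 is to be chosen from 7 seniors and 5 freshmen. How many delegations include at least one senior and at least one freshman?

With no constraint there are C(12,7) = 792 possible selections.
Subtract selections that omit an entire group: no seniors → C(5,7) = 0; no freshmen → C(7,7) = 1.
Both groups omitted at once is impossible, so 792 − 1 = 791.

791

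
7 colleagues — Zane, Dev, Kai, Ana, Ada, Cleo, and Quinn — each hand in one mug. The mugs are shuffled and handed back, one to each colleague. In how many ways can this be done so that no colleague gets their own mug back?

1854

Let Aᵢ be the assignments in which colleague i gets their own mug. We want the size of the complement of A₁∪…∪A_7.
By inclusion–exclusion this is Σ_{j=0}^{7} (−1)^j C(7,j)·(7−j)!.
Computing: 5040 − 5040 + 2520 − 840 + 210 − 42 + 7 − 1 = 1854.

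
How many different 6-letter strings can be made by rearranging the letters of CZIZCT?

180

Letter multiplicities in CZIZCT: C×2, I×1, T×1, Z×2.
Dividing 6! = 720 by 2!·2! = 4 for the repeated letters gives 180.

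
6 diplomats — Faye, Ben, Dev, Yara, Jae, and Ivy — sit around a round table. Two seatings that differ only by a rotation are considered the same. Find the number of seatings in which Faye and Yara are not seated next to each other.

72

Without the restriction there are (5)! = 120 seatings.
Seatings with Faye beside Yara: treat them as a block with 2 internal orders, giving 2 × (4)! = 48.
Subtracting, 120 − 48 = 72.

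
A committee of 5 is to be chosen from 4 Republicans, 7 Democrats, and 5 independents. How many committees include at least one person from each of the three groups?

Total 5-person selections from all 16: C(16,5) = 4368.
Subtract selections that omit an entire group: no Republicans → C(12,5) = 792; no Democrats → C(9,5) = 126; no independents → C(11,5) = 462.
Add back selections omitting two groups (i.e. drawn from a single group): C(4,5) + C(7,5) + C(5,5) = 22.
By inclusion–exclusion: 4368 − 1380 + 22 = 3010.

3010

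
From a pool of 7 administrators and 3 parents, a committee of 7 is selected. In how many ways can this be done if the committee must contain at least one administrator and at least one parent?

119

Total 7-person selections from all 10: C(10,7) = 120.
Selections missing a whole group: no administrators → C(3,7) = 0; no parents → C(7,7) = 1.
Both groups omitted at once is impossible, so 120 − 1 = 119.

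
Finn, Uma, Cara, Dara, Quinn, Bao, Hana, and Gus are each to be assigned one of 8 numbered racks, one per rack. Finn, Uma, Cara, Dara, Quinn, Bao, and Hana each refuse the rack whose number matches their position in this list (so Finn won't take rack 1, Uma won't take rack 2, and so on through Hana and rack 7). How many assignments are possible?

16687

Let Aᵢ (for 1 ≤ i ≤ 7) be the placements that put person i in their forbidden rack. Any j of these fix j positions, leaving (8−j)! ways to fill the rest, and there are C(7,j) ways to pick which j.
By inclusion–exclusion, the number of valid placements is Σ_{j=0}^{7} (−1)^j C(7,j)·(8−j)!.
Computing: 40320 − 35280 + 15120 − 4200 + 840 − 126 + 14 − 1 = 16687.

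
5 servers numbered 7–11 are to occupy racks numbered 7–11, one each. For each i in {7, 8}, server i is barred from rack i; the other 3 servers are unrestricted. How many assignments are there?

78

Let Aᵢ (for i ∈ {7, 8}) be the placements that put server i in its forbidden rack. Any j of these fix j positions, leaving (5−j)! ways to fill the rest, and there are C(2,j) ways to pick which j.
By inclusion–exclusion, the number of valid placements is Σ_{j=0}^{2} (−1)^j C(2,j)·(5−j)!.
Computing: 120 − 48 + 6 = 78.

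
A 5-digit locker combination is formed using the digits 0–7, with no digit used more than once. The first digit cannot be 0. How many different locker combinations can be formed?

5880

The first digit has 8−1 = 7 choices (anything except 0).
The remaining 4 digits are filled from the other 7 symbols without repetition: 7 × 6 × 5 × 4 = 840.
Total: 7 × 840 = 5880.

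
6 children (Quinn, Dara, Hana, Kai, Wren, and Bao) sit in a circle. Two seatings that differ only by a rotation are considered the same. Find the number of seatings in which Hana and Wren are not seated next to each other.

72

All circular seatings of 6 people number (5)! = 120.
Seatings with Hana beside Wren: treat them as a block with 2 internal orders, giving 2 × (4)! = 48.
Subtracting, 120 − 48 = 72.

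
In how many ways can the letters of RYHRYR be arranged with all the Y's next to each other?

Treat the 2 copies of Y as a single block. The multiset to arrange is then {YY, H, R, R, R}, 5 items in all.
That gives (5)!/(3!) = 20 arrangements.

20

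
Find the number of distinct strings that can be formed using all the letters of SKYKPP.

SKYKPP has 6 letters with K appearing twice and P appearing twice.
Dividing 6! = 720 by 2!·2! = 4 for the repeated letters gives 180.

180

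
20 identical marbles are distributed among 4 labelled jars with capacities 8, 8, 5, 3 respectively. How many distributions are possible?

34

Ignoring the caps, the number of non-negative solutions to x_1+…+x_4 = 20 is C(23,3) = 1771.
Subtract solutions that violate a single cap (substitute x_i' = x_i − (cap_i+1)): x_1 ≥ 9 gives C(14,3) = 364; x_2 ≥ 9 gives C(14,3) = 364; x_3 ≥ 6 gives C(17,3) = 680; x_4 ≥ 4 gives C(19,3) = 969. Together 2377.
Add back pairs where two caps are both exceeded: 10 + 56 + 120 + 56 + 120 + 286 = 648.
Subtract triples: 0 + 0 + 4 + 4 = 8.
By inclusion–exclusion the count is 1771 − 2377 + 648 − 8 = 34.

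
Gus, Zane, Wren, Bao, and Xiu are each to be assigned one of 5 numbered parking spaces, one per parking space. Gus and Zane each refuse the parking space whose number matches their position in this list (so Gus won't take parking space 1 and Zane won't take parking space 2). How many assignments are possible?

Let Aᵢ (for i ∈ {1, 2}) be the placements that put person i in their forbidden parking space. Any j of these fix j positions, leaving (5−j)! ways to fill the rest, and there are C(2,j) ways to pick which j.
By inclusion–exclusion, the number of valid placements is Σ_{j=0}^{2} (−1)^j C(2,j)·(5−j)!.
Computing: 120 − 48 + 6 = 78.

78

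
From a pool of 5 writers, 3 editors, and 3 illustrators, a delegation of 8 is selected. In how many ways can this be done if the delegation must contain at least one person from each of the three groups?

With no constraint there are C(11,8) = 165 possible selections.
Selections missing a whole group: no writers → C(6,8) = 0; no editors → C(8,8) = 1; no illustrators → C(8,8) = 1.
Add back selections omitting two groups (i.e. drawn from a single group): C(5,8) + C(3,8) + C(3,8) = 0.
By inclusion–exclusion: 165 − 2 + 0 = 163.

163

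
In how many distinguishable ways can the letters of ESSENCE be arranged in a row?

420

Letter multiplicities in ESSENCE: C×1, E×3, N×1, S×2.
Dividing 7! = 5040 by 3!·2! = 12 for the repeated letters gives 420.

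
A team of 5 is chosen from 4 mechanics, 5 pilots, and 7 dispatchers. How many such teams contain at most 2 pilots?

Split by how many pilots are chosen (0 through 2).
Sum: C(5,0)·C(11,5) + C(5,1)·C(11,4) + C(5,2)·C(11,3) = 462 + 1650 + 1650 = 3762.

3762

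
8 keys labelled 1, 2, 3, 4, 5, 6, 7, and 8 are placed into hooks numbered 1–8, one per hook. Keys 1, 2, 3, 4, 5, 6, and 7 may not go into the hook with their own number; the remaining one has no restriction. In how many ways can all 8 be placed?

16687

Let Aᵢ (for 1 ≤ i ≤ 7) be the placements that put key i in its forbidden hook. Any j of these fix j positions, leaving (8−j)! ways to fill the rest, and there are C(7,j) ways to pick which j.
By inclusion–exclusion, the number of valid placements is Σ_{j=0}^{7} (−1)^j C(7,j)·(8−j)!.
Computing: 40320 − 35280 + 15120 − 4200 + 840 − 126 + 14 − 1 = 16687.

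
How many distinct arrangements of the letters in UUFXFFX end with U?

60

With the last slot taken by U, it remains to arrange the other 6 letters (UFXFFX).
Those 6 letters have F appearing 3 times and X appearing twice, giving (6)!/(3!·2!) = 60.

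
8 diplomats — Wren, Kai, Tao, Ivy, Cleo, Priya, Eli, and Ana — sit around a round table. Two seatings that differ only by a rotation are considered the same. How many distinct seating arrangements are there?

Fix one person's seat to break rotational symmetry; the remaining 7 people can be arranged in (7)! = 5040 ways.

5040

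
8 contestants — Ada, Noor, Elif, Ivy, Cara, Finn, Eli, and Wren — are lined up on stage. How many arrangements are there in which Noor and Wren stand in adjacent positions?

10080

Glue Noor and Wren into one block (2 internal orders), leaving 7 units to arrange in a row.
That gives 2 × 7! = 2 × 5040 = 10080.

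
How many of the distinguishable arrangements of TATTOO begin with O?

20

Fix O in the first position and arrange the remaining 5 letters.
Those 5 letters have T appearing 3 times, giving (5)!/(3!) = 20.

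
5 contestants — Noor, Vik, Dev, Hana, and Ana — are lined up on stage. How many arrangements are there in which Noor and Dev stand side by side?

Place the 3 others and the Noor-Dev pair as 4 objects in a line; the pair has 2 internal arrangements.
So the count is 2·(4)! = 48.

48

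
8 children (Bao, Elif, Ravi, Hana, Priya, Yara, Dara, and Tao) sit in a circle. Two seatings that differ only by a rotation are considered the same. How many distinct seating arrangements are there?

5040

Around a circle, 8 distinct people have 8!/8 = (7)! = 5040 rotationally distinct seatings.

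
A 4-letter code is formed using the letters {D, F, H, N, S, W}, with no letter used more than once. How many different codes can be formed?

360

This is a permutation of 4 out of 6: P(6,4) = 6!/2!.
6 × 5 × 4 × 3 = 360.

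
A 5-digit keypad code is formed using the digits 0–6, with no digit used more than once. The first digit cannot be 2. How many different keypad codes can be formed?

The first digit has 7−1 = 6 choices (anything except 2).
The remaining 4 digits are filled from the other 6 symbols without repetition: 6 × 5 × 4 × 3 = 360.
Total: 6 × 360 = 2160.

2160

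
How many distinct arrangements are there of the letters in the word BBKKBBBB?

BBKKBBBB has 8 letters with B appearing 6 times and K appearing twice.
The number of distinct arrangements is 8!/(6!·2!) = 40320/1440 = 28.

28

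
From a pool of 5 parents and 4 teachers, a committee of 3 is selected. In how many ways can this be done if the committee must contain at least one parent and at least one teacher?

70

Total 3-person selections from all 9: C(9,3) = 84.
Subtract selections that omit an entire group: no parents → C(4,3) = 4; no teachers → C(5,3) = 10.
Both groups omitted at once is impossible, so 84 − 14 = 70.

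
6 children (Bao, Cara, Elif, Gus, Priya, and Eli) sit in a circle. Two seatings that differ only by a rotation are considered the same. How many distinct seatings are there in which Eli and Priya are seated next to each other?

48

Glue Eli and Priya into a block (2 internal orders). Seating 5 units around a circle gives (4)! arrangements.
So 2 × (4)! = 2 × 24 = 48.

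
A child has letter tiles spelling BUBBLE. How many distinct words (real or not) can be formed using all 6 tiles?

Letter multiplicities in BUBBLE: B×3, E×1, L×1, U×1.
So there are 6! / (3!) = 120 distinguishable arrangements.

120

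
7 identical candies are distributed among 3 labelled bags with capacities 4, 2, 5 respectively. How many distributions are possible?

Ignoring the caps, the number of non-negative solutions to x_1+…+x_3 = 7 is C(9,2) = 36.
Subtract solutions that violate a single cap (substitute x_i' = x_i − (cap_i+1)): x_1 ≥ 5 gives C(4,2) = 6; x_2 ≥ 3 gives C(6,2) = 15; x_3 ≥ 6 gives C(3,2) = 3. Together 24.
No two caps can be exceeded simultaneously, so the pair terms are all 0.
By inclusion–exclusion the count is 36 − 24 + 0 = 12.

12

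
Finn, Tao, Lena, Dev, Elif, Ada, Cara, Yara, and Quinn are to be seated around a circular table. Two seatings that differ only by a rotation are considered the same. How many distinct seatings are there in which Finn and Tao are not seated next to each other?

30240

All circular seatings of 9 people number (8)! = 40320.
Seatings with Finn beside Tao: treat them as a block with 2 internal orders, giving 2 × (7)! = 10080.
Subtracting, 40320 − 10080 = 30240.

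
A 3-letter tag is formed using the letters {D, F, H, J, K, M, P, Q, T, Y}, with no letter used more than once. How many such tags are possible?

720

This is a permutation of 3 out of 10: P(10,3) = 10!/7!.
That product is 10 × 9 × 8 = 720.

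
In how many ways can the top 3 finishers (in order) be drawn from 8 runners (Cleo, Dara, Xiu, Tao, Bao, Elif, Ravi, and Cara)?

This is an ordered selection of 3 from 8: P(8,3).
That gives 8 × 7 × 6 = 336.

336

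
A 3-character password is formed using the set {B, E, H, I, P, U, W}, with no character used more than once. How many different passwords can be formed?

With no repetition, fill the 3 characters in order: 7 choices, then 6, down to 5.
7 × 6 × 5 = 210.

210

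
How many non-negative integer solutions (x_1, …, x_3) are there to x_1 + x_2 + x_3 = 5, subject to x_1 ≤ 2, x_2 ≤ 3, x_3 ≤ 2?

6

Without the upper bounds there are C(7,2) = 21 ways to split 5 among 3 variables.
Subtract solutions that violate a single cap (substitute x_i' = x_i − (cap_i+1)): x_1 ≥ 3 gives C(4,2) = 6; x_2 ≥ 4 gives C(3,2) = 3; x_3 ≥ 3 gives C(4,2) = 6. Together 15.
No two caps can be exceeded simultaneously, so the pair terms are all 0.
By inclusion–exclusion the count is 21 − 15 + 0 = 6.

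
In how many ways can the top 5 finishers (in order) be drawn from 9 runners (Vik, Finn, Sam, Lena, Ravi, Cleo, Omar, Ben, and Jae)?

15120

There are 9 choices for 1st place, 8 for 2nd, and so on down to 5 for position 5.
That gives 9 × 8 × 7 × 6 × 5 = 15120.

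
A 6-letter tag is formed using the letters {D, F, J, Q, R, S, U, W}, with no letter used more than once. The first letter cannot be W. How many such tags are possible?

The first letter has 8−1 = 7 choices (anything except W).
The remaining 5 letters are filled from the other 7 symbols without repetition: 7 × 6 × 5 × 4 × 3 = 2520.
Total: 7 × 2520 = 17640.

17640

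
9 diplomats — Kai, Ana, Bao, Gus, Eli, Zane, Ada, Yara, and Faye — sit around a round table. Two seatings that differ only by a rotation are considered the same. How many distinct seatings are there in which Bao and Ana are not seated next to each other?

Without the restriction there are (8)! = 40320 seatings.
Those with Bao next to Ana: fuse the pair into one unit and seat 8 units around a circle — 2·(7)! = 10080.
Subtracting, 40320 − 10080 = 30240.

30240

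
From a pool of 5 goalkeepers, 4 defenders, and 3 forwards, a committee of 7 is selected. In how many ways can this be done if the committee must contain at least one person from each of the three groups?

Total 7-person selections from all 12: C(12,7) = 792.
Subtract selections that omit an entire group: no goalkeepers → C(7,7) = 1; no defenders → C(8,7) = 8; no forwards → C(9,7) = 36.
Add back selections omitting two groups (i.e. drawn from a single group): C(5,7) + C(4,7) + C(3,7) = 0.
By inclusion–exclusion: 792 − 45 + 0 = 747.

747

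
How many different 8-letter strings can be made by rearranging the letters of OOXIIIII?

168

Letter multiplicities in OOXIIIII: I×5, O×2, X×1.
Dividing 8! = 40320 by 5!·2! = 240 for the repeated letters gives 168.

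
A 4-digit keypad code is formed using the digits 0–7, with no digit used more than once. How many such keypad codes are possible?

Choose and order 4 of the 8 symbols: the first digit has 8 options, the next 7, then 6, 5.
That product is 8 × 7 × 6 × 5 = 1680.

1680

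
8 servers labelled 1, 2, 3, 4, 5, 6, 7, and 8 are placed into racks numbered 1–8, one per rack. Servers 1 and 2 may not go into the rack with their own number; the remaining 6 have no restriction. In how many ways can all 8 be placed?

Let Aᵢ (for i ∈ {1, 2}) be the placements that put server i in its forbidden rack. Any j of these fix j positions, leaving (8−j)! ways to fill the rest, and there are C(2,j) ways to pick which j.
By inclusion–exclusion, the number of valid placements is Σ_{j=0}^{2} (−1)^j C(2,j)·(8−j)!.
Computing: 40320 − 10080 + 720 = 30960.

30960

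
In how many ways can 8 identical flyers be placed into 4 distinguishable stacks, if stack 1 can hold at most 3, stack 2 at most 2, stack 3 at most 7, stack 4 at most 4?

Ignoring the caps, the number of non-negative solutions to x_1+…+x_4 = 8 is C(11,3) = 165.
Subtract solutions that violate a single cap (substitute x_i' = x_i − (cap_i+1)): x_1 ≥ 4 gives C(7,3) = 35; x_2 ≥ 3 gives C(8,3) = 56; x_3 ≥ 8 gives C(3,3) = 1; x_4 ≥ 5 gives C(6,3) = 20. Together 112.
Add back pairs where two caps are both exceeded: 4 + 0 + 0 + 0 + 1 + 0 = 5.
By inclusion–exclusion the count is 165 − 112 + 5 = 58.

58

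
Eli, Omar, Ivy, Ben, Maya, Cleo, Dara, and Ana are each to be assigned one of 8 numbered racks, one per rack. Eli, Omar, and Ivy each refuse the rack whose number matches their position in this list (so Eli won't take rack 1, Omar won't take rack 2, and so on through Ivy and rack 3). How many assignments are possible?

Let Aᵢ (for i ∈ {1, 2, 3}) be the placements that put person i in their forbidden rack. Any j of these fix j positions, leaving (8−j)! ways to fill the rest, and there are C(3,j) ways to pick which j.
By inclusion–exclusion, the number of valid placements is Σ_{j=0}^{3} (−1)^j C(3,j)·(8−j)!.
Computing: 40320 − 15120 + 2160 − 120 = 27240.

27240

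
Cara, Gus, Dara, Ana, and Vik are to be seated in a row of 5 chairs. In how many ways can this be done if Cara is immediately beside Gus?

48

Glue Cara and Gus into one block (2 internal orders), leaving 4 units to arrange in a row.
That gives 2 × 4! = 2 × 24 = 48.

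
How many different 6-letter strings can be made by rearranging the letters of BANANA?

The 6 letters of BANANA have repeats: A appearing 3 times and N appearing twice.
So there are 6! / (3!·2!) = 60 distinguishable arrangements.

60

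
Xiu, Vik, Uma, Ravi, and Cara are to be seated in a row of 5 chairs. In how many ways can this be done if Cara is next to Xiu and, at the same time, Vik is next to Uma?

24

Treat {Cara,Xiu} as one block (2 orders) and {Vik,Uma} as another (2 orders).
That leaves 3 units to arrange: 2 × 2 × 3! = 4 × 6 = 24.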